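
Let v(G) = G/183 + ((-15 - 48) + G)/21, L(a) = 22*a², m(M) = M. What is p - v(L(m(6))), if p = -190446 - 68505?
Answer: -110588748/427 ≈ -2.5899e+5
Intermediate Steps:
v(G) = -3 + 68*G/1281 (v(G) = G*(1/183) + (-63 + G)*(1/21) = G/183 + (-3 + G/21) = -3 + 68*G/1281)
p = -258951
p - v(L(m(6))) = -258951 - (-3 + 68*(22*6²)/1281) = -258951 - (-3 + 68*(22*36)/1281) = -258951 - (-3 + (68/1281)*792) = -258951 - (-3 + 17952/427) = -258951 - 1*16671/427 = -258951 - 16671/427 = -110588748/427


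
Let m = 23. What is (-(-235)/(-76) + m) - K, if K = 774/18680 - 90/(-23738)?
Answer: 20918098769/1053136370 ≈ 19.863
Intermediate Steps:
K = 5013603/110856460 (K = 774*(1/18680) - 90*(-1/23738) = 387/9340 + 45/11869 = 5013603/110856460 ≈ 0.045226)
(-(-235)/(-76) + m) - K = (-(-235)/(-76) + 23) - 1*5013603/110856460 = (-(-235)*(-1)/76 + 23) - 5013603/110856460 = (-5*47/76 + 23) - 5013603/110856460 = (-235/76 + 23) - 5013603/110856460 = 1513/76 - 5013603/110856460 = 20918098769/1053136370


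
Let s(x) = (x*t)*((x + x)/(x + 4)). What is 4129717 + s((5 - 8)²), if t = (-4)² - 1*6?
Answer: 53687941/13 ≈ 4.1298e+6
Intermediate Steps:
t = 10 (t = 16 - 6 = 10)
s(x) = 20*x²/(4 + x) (s(x) = (x*10)*((x + x)/(x + 4)) = (10*x)*((2*x)/(4 + x)) = (10*x)*(2*x/(4 + x)) = 20*x²/(4 + x))
4129717 + s((5 - 8)²) = 4129717 + 20*((5 - 8)²)²/(4 + (5 - 8)²) = 4129717 + 20*((-3)²)²/(4 + (-3)²) = 4129717 + 20*9²/(4 + 9) = 4129717 + 20*81/13 = 4129717 + 20*81*(1/13) = 4129717 + 1620/13 = 53687941/13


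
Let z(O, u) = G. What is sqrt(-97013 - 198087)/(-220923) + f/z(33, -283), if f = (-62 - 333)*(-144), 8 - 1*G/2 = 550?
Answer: -14220/271 - 10*I*sqrt(2951)/220923 ≈ -52.472 - 0.0024589*I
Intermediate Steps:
G = -1084 (G = 16 - 2*550 = 16 - 1100 = -1084)
z(O, u) = -1084
f = 56880 (f = -395*(-144) = 56880)
sqrt(-97013 - 198087)/(-220923) + f/z(33, -283) = sqrt(-97013 - 198087)/(-220923) + 56880/(-1084) = sqrt(-295100)*(-1/220923) + 56880*(-1/1084) = (10*I*sqrt(2951))*(-1/220923) - 14220/271 = -10*I*sqrt(2951)/220923 - 14220/271 = -14220/271 - 10*I*sqrt(2951)/220923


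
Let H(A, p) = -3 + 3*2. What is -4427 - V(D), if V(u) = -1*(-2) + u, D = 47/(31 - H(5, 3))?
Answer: -124059/28 ≈ -4430.7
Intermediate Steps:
H(A, p) = 3 (H(A, p) = -3 + 6 = 3)
D = 47/28 (D = 47/(31 - 1*3) = 47/(31 - 3) = 47/28 ≈ 1.6786)
V(u) = 2 + u
-4427 - V(D) = -4427 - (2 + 47/28) = -4427 - 1*103/28 = -4427 - 103/28 = -124059/28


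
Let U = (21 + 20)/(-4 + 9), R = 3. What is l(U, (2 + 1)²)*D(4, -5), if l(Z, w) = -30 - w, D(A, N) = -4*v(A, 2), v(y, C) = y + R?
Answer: 1092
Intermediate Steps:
v(y, C) = 3 + y (v(y, C) = y + 3 = 3 + y)
D(A, N) = -12 - 4*A (D(A, N) = -4*(3 + A) = -12 - 4*A)
U = 41/5 ≈ 8.2000
l(U, (2 + 1)²)*D(4, -5) = (-30 - (2 + 1)²)*(-12 - 4*4) = (-30 - 1*3²)*(-12 - 16) = (-30 - 1*9)*(-28) = (-30 - 9)*(-28) = -39*(-28) = 1092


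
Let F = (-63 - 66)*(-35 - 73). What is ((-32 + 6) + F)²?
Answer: 193376836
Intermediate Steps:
F = 13932 (F = -129*(-108) = 13932)
((-32 + 6) + F)² = ((-32 + 6) + 13932)² = (-26 + 13932)² = 13906² = 193376836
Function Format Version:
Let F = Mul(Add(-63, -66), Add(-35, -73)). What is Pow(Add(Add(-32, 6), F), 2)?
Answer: 193376836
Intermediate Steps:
F = 13932 (F = Mul(-129, -108) = 13932)
Pow(Add(Add(-32, 6), F), 2) = Pow(Add(Add(-32, 6), 13932), 2) = Pow(Add(-26, 13932), 2) = Pow(13906, 2) = 193376836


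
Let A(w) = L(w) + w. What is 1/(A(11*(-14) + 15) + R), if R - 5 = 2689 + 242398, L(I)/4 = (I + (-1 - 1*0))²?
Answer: 1/323353 ≈ 3.0926e-6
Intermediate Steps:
L(I) = 4*(-1 + I)² (L(I) = 4*(I + (-1 - 1*0))² = 4*(I + (-1 + 0))² = 4*(I - 1)² = 4*(-1 + I)²)
A(w) = w + 4*(-1 + w)² (A(w) = 4*(-1 + w)² + w = w + 4*(-1 + w)²)
R = 245092 (R = 5 + (2689 + 242398) = 5 + 245087 = 245092)
1/(A(11*(-14) + 15) + R) = 1/(((11*(-14) + 15) + 4*(-1 + (11*(-14) + 15))²) + 245092) = 1/(((-154 + 15) + 4*(-1 + (-154 + 15))²) + 245092) = 1/((-139 + 4*(-1 - 139)²) + 245092) = 1/((-139 + 4*(-140)²) + 245092) = 1/((-139 + 4*19600) + 245092) = 1/((-139 + 78400) + 245092) = 1/(78261 + 245092) = 1/323353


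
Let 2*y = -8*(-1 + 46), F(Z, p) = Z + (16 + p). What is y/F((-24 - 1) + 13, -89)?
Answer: 36/17 ≈ 2.1176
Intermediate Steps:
F(Z, p) = 16 + Z + p
y = -180 (y = (-8*(-1 + 46))/2 = (-8*45)/2 = (1/2)*(-360) = -180)
y/F((-24 - 1) + 13, -89) = -180/(16 + ((-24 - 1) + 13) - 89) = -180/(16 + (-25 + 13) - 89) = -180/(16 - 12 - 89) = -180/(-85) = -180*(-1/85) = 36/17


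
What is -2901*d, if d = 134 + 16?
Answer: -435150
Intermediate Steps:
d = 150
-2901*d = -2901*150 = -435150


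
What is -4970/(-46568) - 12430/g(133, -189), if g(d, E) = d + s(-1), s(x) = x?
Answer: -6570275/69852 ≈ -94.060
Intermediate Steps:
g(d, E) = -1 + d (g(d, E) = d - 1 = -1 + d)
-4970/(-46568) - 12430/g(133, -189) = -4970/(-46568) - 12430/(-1 + 133) = -4970*(-1/46568) - 12430/132 = 2485/23284 - 12430*1/132 = 2485/23284 - 565/6 = -6570275/69852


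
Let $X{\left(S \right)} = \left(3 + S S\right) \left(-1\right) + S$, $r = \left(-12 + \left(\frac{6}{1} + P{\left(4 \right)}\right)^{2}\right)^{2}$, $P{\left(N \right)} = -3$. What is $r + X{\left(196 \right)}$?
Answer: $-38214$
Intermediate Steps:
$r = 9$ ($r = \left(-12 + \left(\frac{6}{1} - 3\right)^{2}\right)^{2} = \left(-12 + \left(6 \cdot 1 - 3\right)^{2}\right)^{2} = \left(-12 + \left(6 - 3\right)^{2}\right)^{2} = \left(-12 + 3^{2}\right)^{2} = \left(-12 + 9\right)^{2} = \left(-3\right)^{2} = 9$)
$X{\left(S \right)} = -3 + S - S^{2}$ ($X{\left(S \right)} = \left(3 + S^{2}\right) \left(-1\right) + S = \left(-3 - S^{2}\right) + S = -3 + S - S^{2}$)
$r + X{\left(196 \right)} = 9 - 38223 = -38214$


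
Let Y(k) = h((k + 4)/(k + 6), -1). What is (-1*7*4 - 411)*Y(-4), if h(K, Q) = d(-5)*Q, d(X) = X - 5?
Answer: -4390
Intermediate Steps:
d(X) = -5 + X
h(K, Q) = -10*Q (h(K, Q) = (-5 - 5)*Q = -10*Q)
Y(k) = 10 (Y(k) = -10*(-1) = 10)
(-1*7*4 - 411)*Y(-4) = (-1*7*4 - 411)*10 = (-7*4 - 411)*10 = (-28 - 411)*10 = -439*10 = -4390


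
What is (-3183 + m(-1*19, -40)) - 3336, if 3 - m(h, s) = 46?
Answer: -6562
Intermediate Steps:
m(h, s) = -43 (m(h, s) = 3 - 1*46 = 3 - 46 = -43)
(-3183 + m(-1*19, -40)) - 3336 = (-3183 - 43) - 3336 = -3226 - 3336 = -6562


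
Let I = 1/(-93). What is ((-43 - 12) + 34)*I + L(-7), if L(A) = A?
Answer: -210/31 ≈ -6.7742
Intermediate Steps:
I = -1/93 ≈ -0.010753
((-43 - 12) + 34)*I + L(-7) = ((-43 - 12) + 34)*(-1/93) - 7 = (-55 + 34)*(-1/93) - 7 = -21*(-1/93) - 7 = 7/31 - 7 = -210/31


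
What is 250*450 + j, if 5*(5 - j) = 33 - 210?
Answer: 562702/5 ≈ 1.1254e+5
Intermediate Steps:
j = 202/5 (j = 5 - (33 - 210)/5 = 5 - ⅕*(-177) = 5 + 177/5 = 202/5 ≈ 40.400)
250*450 + j = 250*450 + 202/5 = 112500 + 202/5 = 562702/5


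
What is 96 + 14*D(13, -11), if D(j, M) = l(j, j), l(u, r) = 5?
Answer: 166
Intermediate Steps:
D(j, M) = 5
96 + 14*D(13, -11) = 96 + 14*5 = 96 + 70 = 166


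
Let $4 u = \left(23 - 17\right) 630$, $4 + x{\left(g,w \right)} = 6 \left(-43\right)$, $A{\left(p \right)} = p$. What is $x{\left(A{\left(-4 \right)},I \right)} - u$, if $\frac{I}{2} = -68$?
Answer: $-1207$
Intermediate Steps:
$I = -136$ ($I = 2 \left(-68\right) = -136$)
$x{\left(g,w \right)} = -262$ ($x{\left(g,w \right)} = -4 + 6 \left(-43\right) = -4 - 258 = -262$)
$u = 945$ ($u = \frac{\left(23 - 17\right) 630}{4} = \frac{6 \cdot 630}{4} = \frac{1}{4} \cdot 3780 = 945$)
$x{\left(A{\left(-4 \right)},I \right)} - u = -262 - 945 = -1207$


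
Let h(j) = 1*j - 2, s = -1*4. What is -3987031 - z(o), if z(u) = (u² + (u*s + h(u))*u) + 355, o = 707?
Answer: -2986274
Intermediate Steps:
s = -4
h(j) = -2 + j (h(j) = j - 2 = -2 + j)
z(u) = 355 + u² + u*(-2 - 3*u) (z(u) = (u² + (u*(-4) + (-2 + u))*u) + 355 = (u² + (-4*u + (-2 + u))*u) + 355 = (u² + (-2 - 3*u)*u) + 355 = (u² + u*(-2 - 3*u)) + 355 = 355 + u² + u*(-2 - 3*u))
-3987031 - z(o) = -3987031 - (355 - 2*707 - 2*707²) = -3987031 - (355 - 1414 - 2*499849) = -3987031 - (355 - 1414 - 999698) = -3987031 - 1*(-1000757) = -3987031 + 1000757 = -2986274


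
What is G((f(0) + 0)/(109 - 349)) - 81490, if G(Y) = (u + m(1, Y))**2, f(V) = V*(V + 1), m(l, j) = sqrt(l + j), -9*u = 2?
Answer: -6600641/81 ≈ -81489.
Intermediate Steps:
u = -2/9 (u = -1/9*2 = -2/9 ≈ -0.22222)
m(l, j) = sqrt(j + l)
f(V) = V*(1 + V)
G(Y) = (-2/9 + sqrt(1 + Y))**2 (G(Y) = (-2/9 + sqrt(Y + 1))**2 = (-2/9 + sqrt(1 + Y))**2)
G((f(0) + 0)/(109 - 349)) - 81490 = (-2 + 9*sqrt(1 + (0*(1 + 0) + 0)/(109 - 349)))**2/81 - 81490 = (-2 + 9*sqrt(1 + (0*1 + 0)/(-240)))**2/81 - 81490 = (-2 + 9*sqrt(1 + (0 + 0)*(-1/240)))**2/81 - 81490 = (-2 + 9*sqrt(1 + 0*(-1/240)))**2/81 - 81490 = (-2 + 9*sqrt(1 + 0))**2/81 - 81490 = (-2 + 9*sqrt(1))**2/81 - 81490 = (-2 + 9*1)**2/81 - 81490 = (-2 + 9)**2/81 - 81490 = (1/81)*7**2 - 81490 = (1/81)*49 - 81490 = 49/81 - 81490 = -6600641/81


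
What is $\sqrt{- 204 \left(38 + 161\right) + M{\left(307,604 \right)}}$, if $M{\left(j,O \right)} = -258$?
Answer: $i \sqrt{40854} \approx 202.12 i$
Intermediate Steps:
$\sqrt{- 204 \left(38 + 161\right) + M{\left(307,604 \right)}} = \sqrt{- 204 \left(38 + 161\right) - 258} = \sqrt{\left(-204\right) 199 - 258} = \sqrt{-40596 - 258} = \sqrt{-40854} = i \sqrt{40854}$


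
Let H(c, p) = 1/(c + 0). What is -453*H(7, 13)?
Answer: -453/7 ≈ -64.714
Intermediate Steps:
H(c, p) = 1/c
-453*H(7, 13) = -453/7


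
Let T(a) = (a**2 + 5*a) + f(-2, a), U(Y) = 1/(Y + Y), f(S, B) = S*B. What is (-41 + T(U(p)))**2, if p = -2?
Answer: 444889/256 ≈ 1737.8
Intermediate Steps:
f(S, B) = B*S
U(Y) = 1/(2*Y)
T(a) = a**2 + 3*a (T(a) = (a**2 + 5*a) + a*(-2) = (a**2 + 5*a) - 2*a = a**2 + 3*a)
(-41 + T(U(p)))**2 = (-41 + ((1/2)/(-2))*(3 + (1/2)/(-2)))**2 = (-41 + ((1/2)*(-1/2))*(3 + (1/2)*(-1/2)))**2 = (-41 - (3 - 1/4)/4)**2 = (-41 - 1/4*11/4)**2 = (-41 - 11/16)**2 = (-667/16)**2 = 444889/256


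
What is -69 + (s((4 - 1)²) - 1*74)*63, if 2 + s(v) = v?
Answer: -4290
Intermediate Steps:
s(v) = -2 + v
-69 + (s((4 - 1)²) - 1*74)*63 = -69 + ((-2 + (4 - 1)²) - 1*74)*63 = -69 + ((-2 + 3²) - 74)*63 = -69 + ((-2 + 9) - 74)*63 = -69 + (7 - 74)*63 = -69 - 67*63 = -69 - 4221 = -4290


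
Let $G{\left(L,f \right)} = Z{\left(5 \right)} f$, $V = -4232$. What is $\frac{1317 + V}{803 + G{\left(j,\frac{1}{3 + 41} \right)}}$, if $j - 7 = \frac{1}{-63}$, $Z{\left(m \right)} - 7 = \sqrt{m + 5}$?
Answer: $- \frac{4532580140}{1248844911} + \frac{128260 \sqrt{10}}{1248844911} \approx -3.6291$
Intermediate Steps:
$Z{\left(m \right)} = 7 + \sqrt{5 + m}$ ($Z{\left(m \right)} = 7 + \sqrt{m + 5} = 7 + \sqrt{5 + m}$)
$j = \frac{440}{63}$ ($j = 7 + \frac{1}{-63} = 7 - \frac{1}{63} = \frac{440}{63} \approx 6.9841$)
$G{\left(L,f \right)} = f \left(7 + \sqrt{10}\right)$ ($G{\left(L,f \right)} = \left(7 + \sqrt{5 + 5}\right) f = \left(7 + \sqrt{10}\right) f = f \left(7 + \sqrt{10}\right)$)
$\frac{1317 + V}{803 + G{\left(j,\frac{1}{3 + 41} \right)}} = \frac{1317 - 4232}{803 + \frac{7 + \sqrt{10}}{3 + 41}} = - \frac{2915}{803 + \frac{7 + \sqrt{10}}{44}} = - \frac{2915}{803 + \left(\frac{7}{44} + \frac{\sqrt{10}}{44}\right)} = - \frac{2915}{\frac{35339}{44} + \frac{\sqrt{10}}{44}}$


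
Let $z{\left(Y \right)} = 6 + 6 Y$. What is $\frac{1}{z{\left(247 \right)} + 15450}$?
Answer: $\frac{1}{16938} \approx 5.9039 \cdot 10^{-5}$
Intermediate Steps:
$\frac{1}{z{\left(247 \right)} + 15450} = \frac{1}{\left(6 + 6 \cdot 247\right) + 15450} = \frac{1}{\left(6 + 1482\right) + 15450} = \frac{1}{1488 + 15450} = \frac{1}{16938}$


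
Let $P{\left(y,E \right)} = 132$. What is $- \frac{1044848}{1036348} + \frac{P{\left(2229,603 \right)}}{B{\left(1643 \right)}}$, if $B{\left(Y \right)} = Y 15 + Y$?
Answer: $- \frac{1708135393}{1702719764} \approx -1.0032$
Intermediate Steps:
$B{\left(Y \right)} = 16 Y$ ($B{\left(Y \right)} = 15 Y + Y = 16 Y$)
$- \frac{1044848}{1036348} + \frac{P{\left(2229,603 \right)}}{B{\left(1643 \right)}} = - \frac{1044848}{1036348} + \frac{132}{16 \cdot 1643} = \left(-1044848\right) \frac{1}{1036348} + \frac{132}{26288} = - \frac{261212}{259087} + 132 \cdot \frac{1}{26288} = - \frac{261212}{259087} + \frac{33}{6572} = - \frac{1708135393}{1702719764}$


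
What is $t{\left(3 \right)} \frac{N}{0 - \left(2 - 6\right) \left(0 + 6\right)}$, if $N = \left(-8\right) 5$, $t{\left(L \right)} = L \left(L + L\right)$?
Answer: $-30$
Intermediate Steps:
$t{\left(L \right)} = 2 L^{2}$ ($t{\left(L \right)} = L 2 L = 2 L^{2}$)
$N = -40$
$t{\left(3 \right)} \frac{N}{0 - \left(2 - 6\right) \left(0 + 6\right)} = 2 \cdot 3^{2} \left(- \frac{40}{0 - \left(2 - 6\right) \left(0 + 6\right)}\right) = 2 \cdot 9 \left(- \frac{40}{0 - \left(-4\right) 6}\right) = 18 \left(- \frac{40}{0 - -24}\right) = 18 \left(- \frac{40}{0 + 24}\right) = 18 \left(- \frac{40}{24}\right) = 18 \left(\left(-40\right) \frac{1}{24}\right) = 18 \left(- \frac{5}{3}\right) = -30$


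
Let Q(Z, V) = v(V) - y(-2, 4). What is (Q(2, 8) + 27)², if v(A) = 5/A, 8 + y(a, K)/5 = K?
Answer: 145161/64 ≈ 2268.1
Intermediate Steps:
y(a, K) = -40 + 5*K
Q(Z, V) = 20 + 5/V (Q(Z, V) = 5/V - (-40 + 5*4) = 5/V - (-40 + 20) = 5/V - 1*(-20) = 5/V + 20 = 20 + 5/V)
(Q(2, 8) + 27)² = ((20 + 5/8) + 27)² = (165/8 + 27)² = (381/8)² = 145161/64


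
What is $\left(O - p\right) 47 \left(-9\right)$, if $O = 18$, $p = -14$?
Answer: $-13536$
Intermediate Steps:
$\left(O - p\right) 47 \left(-9\right) = \left(18 - -14\right) 47 \left(-9\right) = \left(18 + 14\right) 47 \left(-9\right) = 32 \cdot 47 \left(-9\right) = 1504 \left(-9\right) = -13536$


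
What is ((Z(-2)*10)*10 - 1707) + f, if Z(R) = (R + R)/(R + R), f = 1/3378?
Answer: -5428445/3378 ≈ -1607.0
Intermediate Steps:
f = 1/3378 ≈ 0.00029603
Z(R) = 1 (Z(R) = (2*R)/((2*R)) = (2*R)*(1/(2*R)) = 1)
((Z(-2)*10)*10 - 1707) + f = ((1*10)*10 - 1707) + 1/3378 = (10*10 - 1707) + 1/3378 = (100 - 1707) + 1/3378 = -1607 + 1/3378 = -5428445/3378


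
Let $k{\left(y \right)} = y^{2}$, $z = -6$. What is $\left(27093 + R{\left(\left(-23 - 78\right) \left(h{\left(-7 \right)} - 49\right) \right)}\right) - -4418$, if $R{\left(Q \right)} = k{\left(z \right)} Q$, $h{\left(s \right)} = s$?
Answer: $235127$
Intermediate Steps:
$R{\left(Q \right)} = 36 Q$ ($R{\left(Q \right)} = \left(-6\right)^{2} Q = 36 Q$)
$\left(27093 + R{\left(\left(-23 - 78\right) \left(h{\left(-7 \right)} - 49\right) \right)}\right) - -4418 = \left(27093 + 36 \left(-23 - 78\right) \left(-7 - 49\right)\right) - -4418 = \left(27093 + 36 \left(\left(-101\right) \left(-56\right)\right)\right) + \left(-11996 + 16414\right) = \left(27093 + 36 \cdot 5656\right) + 4418 = \left(27093 + 203616\right) + 4418 = 230709 + 4418 = 235127$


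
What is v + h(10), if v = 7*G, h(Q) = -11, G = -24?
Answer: -179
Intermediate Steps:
v = -168 (v = 7*(-24) = -168)
v + h(10) = -168 - 11 = -179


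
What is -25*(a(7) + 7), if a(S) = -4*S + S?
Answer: 350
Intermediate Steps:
a(S) = -3*S
-25*(a(7) + 7) = -25*(-3*7 + 7) = -25*(-21 + 7) = -25*(-14) = 350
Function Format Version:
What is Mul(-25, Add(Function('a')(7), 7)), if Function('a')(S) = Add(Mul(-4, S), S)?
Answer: 350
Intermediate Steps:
Function('a')(S) = Mul(-3, S)
Mul(-25, Add(Function('a')(7), 7)) = Mul(-25, Add(Mul(-3, 7), 7)) = Mul(-25, Add(-21, 7)) = Mul(-25, -14) = 350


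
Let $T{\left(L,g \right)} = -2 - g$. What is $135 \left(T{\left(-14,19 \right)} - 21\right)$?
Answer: $-5670$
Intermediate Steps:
$135 \left(T{\left(-14,19 \right)} - 21\right) = 135 \left(\left(-2 - 19\right) - 21\right) = 135 \left(-21 - 21\right) = 135 \left(-42\right) = -5670$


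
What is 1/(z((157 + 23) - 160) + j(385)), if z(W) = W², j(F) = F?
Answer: 1/785 ≈ 0.0012739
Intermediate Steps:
1/(z((157 + 23) - 160) + j(385)) = 1/(((157 + 23) - 160)² + 385) = 1/((180 - 160)² + 385) = 1/(20² + 385) = 1/(400 + 385) = 1/785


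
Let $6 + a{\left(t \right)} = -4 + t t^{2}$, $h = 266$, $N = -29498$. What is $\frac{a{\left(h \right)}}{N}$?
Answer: $- \frac{9410543}{14749} \approx -638.05$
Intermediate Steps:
$a{\left(t \right)} = -10 + t^{3}$ ($a{\left(t \right)} = -6 + \left(-4 + t t^{2}\right) = -6 + \left(-4 + t^{3}\right) = -10 + t^{3}$)
$\frac{a{\left(h \right)}}{N} = \frac{-10 + 266^{3}}{-29498} = \left(-10 + 18821096\right) \left(- \frac{1}{29498}\right) = 18821086 \left(- \frac{1}{29498}\right) = - \frac{9410543}{14749}$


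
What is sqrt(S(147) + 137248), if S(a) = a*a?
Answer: sqrt(158857) ≈ 398.57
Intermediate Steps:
S(a) = a**2
sqrt(S(147) + 137248) = sqrt(147**2 + 137248) = sqrt(21609 + 137248) = sqrt(158857)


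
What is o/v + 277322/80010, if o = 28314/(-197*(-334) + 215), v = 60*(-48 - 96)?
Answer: 58581103957/16901440416 ≈ 3.4660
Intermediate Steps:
v = -8640 (v = 60*(-144) = -8640)
o = 28314/66013 (o = 28314/(65798 + 215) = 28314/66013 ≈ 0.42892)
o/v + 277322/80010 = (28314/66013)/(-8640) + 277322/80010 = (28314/66013)*(-1/8640) + 277322*(1/80010) = -1573/31686240 + 138661/40005 = 58581103957/16901440416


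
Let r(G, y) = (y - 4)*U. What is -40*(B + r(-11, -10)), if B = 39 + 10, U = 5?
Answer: 840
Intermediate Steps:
r(G, y) = -20 + 5*y (r(G, y) = (y - 4)*5 = (-4 + y)*5 = -20 + 5*y)
B = 49
-40*(B + r(-11, -10)) = -40*(49 + (-20 + 5*(-10))) = -40*(49 + (-20 - 50)) = -40*(49 - 70) = -40*(-21) = 840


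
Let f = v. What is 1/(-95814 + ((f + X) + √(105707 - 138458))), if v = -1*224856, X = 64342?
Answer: -256328/65704076335 - 3*I*√3639/65704076335 ≈ -3.9013e-6 - 2.7544e-9*I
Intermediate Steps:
v = -224856
f = -224856
1/(-95814 + ((f + X) + √(105707 - 138458))) = 1/(-95814 + ((-224856 + 64342) + √(105707 - 138458))) = 1/(-95814 + (-160514 + √(-32751))) = 1/(-95814 + (-160514 + 3*I*√3639)) = 1/(-256328 + 3*I*√3639)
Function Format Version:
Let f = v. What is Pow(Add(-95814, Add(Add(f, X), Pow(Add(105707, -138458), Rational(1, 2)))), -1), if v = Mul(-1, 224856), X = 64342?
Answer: Add(Rational(-256328, 65704076335), Mul(Rational(-3, 65704076335), I, Pow(3639, Rational(1, 2)))) ≈ Add(-3.9013e-6, Mul(-2.7544e-9, I))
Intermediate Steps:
v = -224856
f = -224856
Pow(Add(-95814, Add(Add(f, X), Pow(Add(105707, -138458), Rational(1, 2)))), -1) = Pow(Add(-95814, Add(Add(-224856, 64342), Pow(Add(105707, -138458), Rational(1, 2)))), -1) = Pow(Add(-95814, Add(-160514, Pow(-32751, Rational(1, 2)))), -1) = Pow(Add(-95814, Add(-160514, Mul(3, I, Pow(3639, Rational(1, 2))))), -1) = Pow(Add(-256328, Mul(3, I, Pow(3639, Rational(1, 2)))), -1)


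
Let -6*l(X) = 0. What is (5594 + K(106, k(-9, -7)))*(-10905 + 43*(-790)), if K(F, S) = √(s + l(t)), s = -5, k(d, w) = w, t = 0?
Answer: -251030750 - 44875*I*√5 ≈ -2.5103e+8 - 1.0034e+5*I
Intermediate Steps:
l(X) = 0 (l(X) = -⅙*0 = 0)
K(F, S) = I*√5 (K(F, S) = √(-5 + 0) = √(-5) = I*√5)
(5594 + K(106, k(-9, -7)))*(-10905 + 43*(-790)) = (5594 + I*√5)*(-10905 + 43*(-790)) = (5594 + I*√5)*(-10905 - 33970) = (5594 + I*√5)*(-44875) = -251030750 - 44875*I*√5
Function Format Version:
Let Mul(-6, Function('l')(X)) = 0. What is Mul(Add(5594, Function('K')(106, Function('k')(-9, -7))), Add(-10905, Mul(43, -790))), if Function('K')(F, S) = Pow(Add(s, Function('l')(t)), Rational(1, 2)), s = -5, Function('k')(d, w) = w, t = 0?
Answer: Add(-251030750, Mul(-44875, I, Pow(5, Rational(1, 2)))) ≈ Add(-2.5103e+8, Mul(-1.0034e+5, I))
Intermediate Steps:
Function('l')(X) = 0 (Function('l')(X) = Mul(Rational(-1, 6), 0) = 0)
Function('K')(F, S) = Mul(I, Pow(5, Rational(1, 2))) (Function('K')(F, S) = Pow(Add(-5, 0), Rational(1, 2)) = Pow(-5, Rational(1, 2)) = Mul(I, Pow(5, Rational(1, 2))))
Mul(Add(5594, Function('K')(106, Function('k')(-9, -7))), Add(-10905, Mul(43, -790))) = Mul(Add(5594, Mul(I, Pow(5, Rational(1, 2)))), Add(-10905, Mul(43, -790))) = Mul(Add(5594, Mul(I, Pow(5, Rational(1, 2)))), Add(-10905, -33970)) = Mul(Add(5594, Mul(I, Pow(5, Rational(1, 2)))), -44875) = Add(-251030750, Mul(-44875, I, Pow(5, Rational(1, 2))))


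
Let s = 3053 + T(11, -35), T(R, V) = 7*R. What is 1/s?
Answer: 1/3130 ≈ 0.00031949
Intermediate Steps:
s = 3130 (s = 3053 + 7*11 = 3053 + 77 = 3130)
1/s = 1/3130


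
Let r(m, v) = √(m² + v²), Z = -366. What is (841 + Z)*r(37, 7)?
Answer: 475*√1418 ≈ 17887.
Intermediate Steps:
(841 + Z)*r(37, 7) = (841 - 366)*√(37² + 7²) = 475*√(1369 + 49) = 475*√1418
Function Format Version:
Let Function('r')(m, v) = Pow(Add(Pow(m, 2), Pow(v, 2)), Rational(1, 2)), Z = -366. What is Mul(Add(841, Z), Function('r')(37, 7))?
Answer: Mul(475, Pow(1418, Rational(1, 2))) ≈ 17887.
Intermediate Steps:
Mul(Add(841, Z), Function('r')(37, 7)) = Mul(Add(841, -366), Pow(Add(Pow(37, 2), Pow(7, 2)), Rational(1, 2))) = Mul(475, Pow(Add(1369, 49), Rational(1, 2))) = Mul(475, Pow(1418, Rational(1, 2)))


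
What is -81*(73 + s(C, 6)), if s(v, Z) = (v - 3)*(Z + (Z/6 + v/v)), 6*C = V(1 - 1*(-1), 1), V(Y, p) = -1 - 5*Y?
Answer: -2781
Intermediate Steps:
C = -11/6 (C = (-1 - 5*(1 - 1*(-1)))/6 = (-1 - 5*(1 + 1))/6 = (-1 - 5*2)/6 = (-1 - 10)/6 = (⅙)*(-11) = -11/6 ≈ -1.8333)
s(v, Z) = (1 + 7*Z/6)*(-3 + v) (s(v, Z) = (-3 + v)*(Z + (Z*(⅙) + 1)) = (-3 + v)*(Z + (Z/6 + 1)) = (-3 + v)*(Z + (1 + Z/6)) = (-3 + v)*(1 + 7*Z/6) = (1 + 7*Z/6)*(-3 + v))
-81*(73 + s(C, 6)) = -81*(73 + (-3 - 11/6 - 7/2*6 + (7/6)*6*(-11/6))) = -81*(73 + (-3 - 11/6 - 21 - 77/6)) = -81*(73 - 116/3) = -81*103/3 = -2781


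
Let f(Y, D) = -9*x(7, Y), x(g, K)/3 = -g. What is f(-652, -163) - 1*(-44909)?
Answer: 45098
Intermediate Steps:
x(g, K) = -3*g (x(g, K) = 3*(-g) = -3*g)
f(Y, D) = 189 (f(Y, D) = -(-27)*7 = -9*(-21) = 189)
f(-652, -163) - 1*(-44909) = 189 - 1*(-44909) = 189 + 44909 = 45098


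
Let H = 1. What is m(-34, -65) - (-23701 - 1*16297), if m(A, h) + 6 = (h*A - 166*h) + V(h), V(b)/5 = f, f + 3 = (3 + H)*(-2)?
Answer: 52937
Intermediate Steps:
f = -11 (f = -3 + (3 + 1)*(-2) = -3 + 4*(-2) = -3 - 8 = -11)
V(b) = -55 (V(b) = 5*(-11) = -55)
m(A, h) = -61 - 166*h + A*h (m(A, h) = -6 + ((h*A - 166*h) - 55) = -6 + ((A*h - 166*h) - 55) = -6 + ((-166*h + A*h) - 55) = -6 + (-55 - 166*h + A*h) = -61 - 166*h + A*h)
m(-34, -65) - (-23701 - 1*16297) = (-61 - 166*(-65) - 34*(-65)) - (-23701 - 1*16297) = (-61 + 10790 + 2210) - (-23701 - 16297) = 12939 - 1*(-39998) = 12939 + 39998 = 52937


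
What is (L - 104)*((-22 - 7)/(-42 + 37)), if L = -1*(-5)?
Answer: -2871/5 ≈ -574.20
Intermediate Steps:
L = 5
(L - 104)*((-22 - 7)/(-42 + 37)) = (5 - 104)*((-22 - 7)/(-42 + 37)) = -(-2871)/(-5) = -(-2871)*(-1)/5 = -99*29/5 = -2871/5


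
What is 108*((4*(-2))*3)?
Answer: -2592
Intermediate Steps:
108*((4*(-2))*3) = 108*(-8*3) = 108*(-24) = -2592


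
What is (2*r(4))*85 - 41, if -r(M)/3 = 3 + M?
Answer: -3611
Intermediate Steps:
r(M) = -9 - 3*M (r(M) = -3*(3 + M) = -9 - 3*M)
(2*r(4))*85 - 41 = (2*(-9 - 3*4))*85 - 41 = (2*(-9 - 12))*85 - 41 = (2*(-21))*85 - 41 = -42*85 - 41 = -3570 - 41 = -3611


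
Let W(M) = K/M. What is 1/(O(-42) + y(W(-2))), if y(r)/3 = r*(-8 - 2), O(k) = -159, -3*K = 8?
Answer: -1/199 ≈ -0.0050251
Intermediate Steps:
K = -8/3 (K = -1/3*8 = -8/3 ≈ -2.6667)
W(M) = -8/(3*M)
y(r) = -30*r (y(r) = 3*(r*(-8 - 2)) = 3*(r*(-10)) = 3*(-10*r) = -30*r)
1/(O(-42) + y(W(-2))) = 1/(-159 - (-80)/(-2)) = 1/(-159 - (-80)*(-1)/2) = 1/(-159 - 30*4/3) = 1/(-159 - 40) = 1/(-199) = -1/199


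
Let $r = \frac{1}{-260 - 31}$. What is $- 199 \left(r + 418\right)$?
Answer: $- \frac{24205763}{291} \approx -83181.0$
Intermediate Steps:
$r = - \frac{1}{291}$ ($r = \frac{1}{-291} = - \frac{1}{291} \approx -0.0034364$)
$- 199 \left(r + 418\right) = - 199 \left(- \frac{1}{291} + 418\right) = \left(-199\right) \frac{121637}{291} = - \frac{24205763}{291}$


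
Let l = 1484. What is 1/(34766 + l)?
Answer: 1/36250 ≈ 2.7586e-5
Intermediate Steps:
1/(34766 + l) = 1/(34766 + 1484) = 1/36250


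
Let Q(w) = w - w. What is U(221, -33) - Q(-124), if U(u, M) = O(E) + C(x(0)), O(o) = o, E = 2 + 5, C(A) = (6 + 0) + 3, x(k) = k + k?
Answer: 16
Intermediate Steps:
x(k) = 2*k
C(A) = 9 (C(A) = 6 + 3 = 9)
E = 7
Q(w) = 0
U(u, M) = 16 (U(u, M) = 7 + 9 = 16)
U(221, -33) - Q(-124) = 16 - 1*0 = 16 + 0 = 16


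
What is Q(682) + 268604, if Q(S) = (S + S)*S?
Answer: 1198852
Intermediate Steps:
Q(S) = 2*S² (Q(S) = (2*S)*S = 2*S²)
Q(682) + 268604 = 2*682² + 268604 = 2*465124 + 268604 = 930248 + 268604 = 1198852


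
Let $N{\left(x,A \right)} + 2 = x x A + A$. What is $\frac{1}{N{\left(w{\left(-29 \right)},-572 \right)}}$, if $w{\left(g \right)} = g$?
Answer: $- \frac{1}{481626} \approx -2.0763 \cdot 10^{-6}$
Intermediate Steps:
$N{\left(x,A \right)} = -2 + A + A x^{2}$ ($N{\left(x,A \right)} = -2 + \left(x x A + A\right) = -2 + \left(x^{2} A + A\right) = -2 + \left(A x^{2} + A\right) = -2 + \left(A + A x^{2}\right) = -2 + A + A x^{2}$)
$\frac{1}{N{\left(w{\left(-29 \right)},-572 \right)}} = \frac{1}{-2 - 572 - 572 \left(-29\right)^{2}} = \frac{1}{-2 - 572 - 481052} = \frac{1}{-481626} = - \frac{1}{481626}$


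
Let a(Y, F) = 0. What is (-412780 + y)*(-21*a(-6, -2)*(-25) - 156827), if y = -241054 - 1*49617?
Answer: 110320109977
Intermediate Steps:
y = -290671 (y = -241054 - 49617 = -290671)
(-412780 + y)*(-21*a(-6, -2)*(-25) - 156827) = (-412780 - 290671)*(-21*0*(-25) - 156827) = -703451*(0*(-25) - 156827) = -703451*(0 - 156827) = -703451*(-156827) = 110320109977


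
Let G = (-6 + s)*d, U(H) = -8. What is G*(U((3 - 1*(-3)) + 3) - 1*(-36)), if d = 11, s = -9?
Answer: -4620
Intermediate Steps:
G = -165 (G = (-6 - 9)*11 = -15*11 = -165)
G*(U((3 - 1*(-3)) + 3) - 1*(-36)) = -165*(-8 - 1*(-36)) = -165*(-8 + 36) = -165*28 = -4620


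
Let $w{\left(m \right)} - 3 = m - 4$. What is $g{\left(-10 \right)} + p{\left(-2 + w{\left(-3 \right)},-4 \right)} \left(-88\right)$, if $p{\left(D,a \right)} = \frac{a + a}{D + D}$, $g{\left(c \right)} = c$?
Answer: $- \frac{206}{3} \approx -68.667$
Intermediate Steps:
$w{\left(m \right)} = -1 + m$ ($w{\left(m \right)} = 3 + \left(m - 4\right) = 3 + \left(-4 + m\right) = -1 + m$)
$p{\left(D,a \right)} = \frac{a}{D}$ ($p{\left(D,a \right)} = \frac{2 a}{2 D} = 2 a \frac{1}{2 D} = \frac{a}{D}$)
$g{\left(-10 \right)} + p{\left(-2 + w{\left(-3 \right)},-4 \right)} \left(-88\right) = -10 + - \frac{4}{-2 - 4} \left(-88\right) = -10 + - \frac{4}{-6} \left(-88\right) = -10 + \left(-4\right) \left(- \frac{1}{6}\right) \left(-88\right) = -10 + \frac{2}{3} \left(-88\right) = -10 - \frac{176}{3} = - \frac{206}{3}$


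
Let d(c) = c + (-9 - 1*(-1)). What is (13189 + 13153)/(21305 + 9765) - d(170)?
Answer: -2503499/15535 ≈ -161.15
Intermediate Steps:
d(c) = -8 + c (d(c) = c + (-9 + 1) = c - 8 = -8 + c)
(13189 + 13153)/(21305 + 9765) - d(170) = (13189 + 13153)/(21305 + 9765) - (-8 + 170) = 26342/31070 - 1*162 = 26342*(1/31070) - 162 = 13171/15535 - 162 = -2503499/15535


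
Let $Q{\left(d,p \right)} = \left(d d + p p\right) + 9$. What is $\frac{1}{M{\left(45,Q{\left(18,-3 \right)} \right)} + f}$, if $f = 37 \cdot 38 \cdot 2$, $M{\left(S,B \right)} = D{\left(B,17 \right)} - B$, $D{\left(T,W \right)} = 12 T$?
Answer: $\frac{1}{6574} \approx 0.00015211$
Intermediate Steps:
$Q{\left(d,p \right)} = 9 + d^{2} + p^{2}$ ($Q{\left(d,p \right)} = \left(d^{2} + p^{2}\right) + 9 = 9 + d^{2} + p^{2}$)
$M{\left(S,B \right)} = 11 B$ ($M{\left(S,B \right)} = 12 B - B = 11 B$)
$f = 2812$ ($f = 1406 \cdot 2 = 2812$)
$\frac{1}{M{\left(45,Q{\left(18,-3 \right)} \right)} + f} = \frac{1}{11 \left(9 + 18^{2} + \left(-3\right)^{2}\right) + 2812} = \frac{1}{11 \left(9 + 324 + 9\right) + 2812} = \frac{1}{11 \cdot 342 + 2812} = \frac{1}{3762 + 2812} = \frac{1}{6574}$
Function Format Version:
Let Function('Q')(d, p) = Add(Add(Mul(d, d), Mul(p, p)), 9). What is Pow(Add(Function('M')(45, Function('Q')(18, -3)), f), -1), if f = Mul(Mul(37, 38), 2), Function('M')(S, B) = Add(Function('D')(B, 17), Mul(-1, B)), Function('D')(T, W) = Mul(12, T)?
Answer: Rational(1, 6574) ≈ 0.00015211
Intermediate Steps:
Function('Q')(d, p) = Add(9, Pow(d, 2), Pow(p, 2)) (Function('Q')(d, p) = Add(Add(Pow(d, 2), Pow(p, 2)), 9) = Add(9, Pow(d, 2), Pow(p, 2)))
Function('M')(S, B) = Mul(11, B) (Function('M')(S, B) = Add(Mul(12, B), Mul(-1, B)) = Mul(11, B))
f = 2812 (f = Mul(1406, 2) = 2812)
Pow(Add(Function('M')(45, Function('Q')(18, -3)), f), -1) = Pow(Add(Mul(11, Add(9, Pow(18, 2), Pow(-3, 2))), 2812), -1) = Pow(Add(Mul(11, Add(9, 324, 9)), 2812), -1) = Pow(Add(Mul(11, 342), 2812), -1) = Pow(Add(3762, 2812), -1) = Pow(6574, -1) = Rational(1, 6574)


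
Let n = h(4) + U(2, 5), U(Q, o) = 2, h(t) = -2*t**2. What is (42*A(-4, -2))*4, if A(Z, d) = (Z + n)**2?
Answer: 194208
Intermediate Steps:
n = -30 (n = -2*4**2 + 2 = -2*16 + 2 = -32 + 2 = -30)
A(Z, d) = (-30 + Z)**2 (A(Z, d) = (Z - 30)**2 = (-30 + Z)**2)
(42*A(-4, -2))*4 = (42*(-30 - 4)**2)*4 = (42*(-34)**2)*4 = (42*1156)*4 = 48552*4 = 194208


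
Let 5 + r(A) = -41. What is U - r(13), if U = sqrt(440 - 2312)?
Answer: 46 + 12*I*sqrt(13) ≈ 46.0 + 43.267*I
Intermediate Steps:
U = 12*I*sqrt(13) (U = sqrt(-1872) = 12*I*sqrt(13) ≈ 43.267*I)
r(A) = -46 (r(A) = -5 - 41 = -46)
U - r(13) = 12*I*sqrt(13) - 1*(-46) = 12*I*sqrt(13) + 46 = 46 + 12*I*sqrt(13)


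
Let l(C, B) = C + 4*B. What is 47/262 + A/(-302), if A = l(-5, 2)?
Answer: 3352/19781 ≈ 0.16946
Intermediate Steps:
A = 3 (A = -5 + 4*2 = -5 + 8 = 3)
47/262 + A/(-302) = 47/262 + 3/(-302) = 47*(1/262) + 3*(-1/302) = 47/262 - 3/302 = 3352/19781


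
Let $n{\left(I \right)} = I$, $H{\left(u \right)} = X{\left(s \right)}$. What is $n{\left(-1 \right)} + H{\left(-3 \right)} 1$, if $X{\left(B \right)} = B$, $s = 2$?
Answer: $1$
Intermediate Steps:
$H{\left(u \right)} = 2$
$n{\left(-1 \right)} + H{\left(-3 \right)} 1 = -1 + 2 \cdot 1 = -1 + 2 = 1$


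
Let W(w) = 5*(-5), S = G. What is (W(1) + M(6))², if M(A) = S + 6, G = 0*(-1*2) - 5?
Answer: 576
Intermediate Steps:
G = -5 (G = 0*(-2) - 5 = 0 - 5 = -5)
S = -5
W(w) = -25
M(A) = 1 (M(A) = -5 + 6 = 1)
(W(1) + M(6))² = (-25 + 1)² = (-24)² = 576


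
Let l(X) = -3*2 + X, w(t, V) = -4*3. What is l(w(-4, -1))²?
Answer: 324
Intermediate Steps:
w(t, V) = -12
l(X) = -6 + X
l(w(-4, -1))² = (-6 - 12)² = (-18)² = 324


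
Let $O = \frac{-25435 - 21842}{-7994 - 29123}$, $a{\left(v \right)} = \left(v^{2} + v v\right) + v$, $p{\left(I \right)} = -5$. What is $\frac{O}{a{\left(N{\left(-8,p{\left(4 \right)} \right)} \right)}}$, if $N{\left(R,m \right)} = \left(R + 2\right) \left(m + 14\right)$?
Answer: $\frac{1751}{7943038} \approx 0.00022044$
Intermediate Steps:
$N{\left(R,m \right)} = \left(2 + R\right) \left(14 + m\right)$
$a{\left(v \right)} = v + 2 v^{2}$ ($a{\left(v \right)} = \left(v^{2} + v^{2}\right) + v = 2 v^{2} + v = v + 2 v^{2}$)
$O = \frac{47277}{37117}$ ($O = - \frac{47277}{-37117} = \left(-47277\right) \left(- \frac{1}{37117}\right) = \frac{47277}{37117} \approx 1.2737$)
$\frac{O}{a{\left(N{\left(-8,p{\left(4 \right)} \right)} \right)}} = \frac{47277}{37117 \left(28 + 2 \left(-5\right) + 14 \left(-8\right) - -40\right) \left(1 + 2 \left(28 + 2 \left(-5\right) + 14 \left(-8\right) - -40\right)\right)} = \frac{47277}{37117 \left(28 - 10 - 112 + 40\right) \left(1 + 2 \left(28 - 10 - 112 + 40\right)\right)} = \frac{47277}{37117 \left(- 54 \left(1 + 2 \left(-54\right)\right)\right)} = \frac{47277}{37117 \left(- 54 \left(1 - 108\right)\right)} = \frac{47277}{37117 \left(\left(-54\right) \left(-107\right)\right)} = \frac{47277}{37117 \cdot 5778} = \frac{47277}{37117} \cdot \frac{1}{5778} = \frac{1751}{7943038}$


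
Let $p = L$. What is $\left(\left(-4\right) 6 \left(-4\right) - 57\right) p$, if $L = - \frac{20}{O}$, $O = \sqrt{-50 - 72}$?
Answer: $\frac{390 i \sqrt{122}}{61} \approx 70.618 i$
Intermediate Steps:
$O = i \sqrt{122}$ ($O = \sqrt{-122} = i \sqrt{122} \approx 11.045 i$)
$L = \frac{10 i \sqrt{122}}{61}$ ($L = - \frac{20}{i \sqrt{122}} = - 20 \left(- \frac{i \sqrt{122}}{122}\right) = \frac{10 i \sqrt{122}}{61} \approx 1.8107 i$)
$p = \frac{10 i \sqrt{122}}{61} \approx 1.8107 i$
$\left(\left(-4\right) 6 \left(-4\right) - 57\right) p = \left(\left(-4\right) 6 \left(-4\right) - 57\right) \frac{10 i \sqrt{122}}{61} = \left(\left(-24\right) \left(-4\right) - 57\right) \frac{10 i \sqrt{122}}{61} = \left(96 - 57\right) \frac{10 i \sqrt{122}}{61} = 39 \frac{10 i \sqrt{122}}{61} = \frac{390 i \sqrt{122}}{61}$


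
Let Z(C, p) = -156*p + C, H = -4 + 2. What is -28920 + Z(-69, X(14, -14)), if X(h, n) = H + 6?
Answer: -29613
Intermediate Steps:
H = -2
X(h, n) = 4 (X(h, n) = -2 + 6 = 4)
Z(C, p) = C - 156*p
-28920 + Z(-69, X(14, -14)) = -28920 + (-69 - 156*4) = -28920 + (-69 - 624) = -28920 - 693 = -29613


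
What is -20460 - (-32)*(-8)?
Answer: -20716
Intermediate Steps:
-20460 - (-32)*(-8) = -20460 - 1*256 = -20460 - 256 = -20716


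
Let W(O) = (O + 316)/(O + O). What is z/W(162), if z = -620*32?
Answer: -3214080/239 ≈ -13448.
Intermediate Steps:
W(O) = (316 + O)/(2*O) (W(O) = (316 + O)/((2*O)) = (316 + O)*(1/(2*O)) = (316 + O)/(2*O))
z = -19840
z/W(162) = -19840*324/(316 + 162) = -19840/((½)*(1/162)*478) = -19840/239/162 = -19840*162/239 = -3214080/239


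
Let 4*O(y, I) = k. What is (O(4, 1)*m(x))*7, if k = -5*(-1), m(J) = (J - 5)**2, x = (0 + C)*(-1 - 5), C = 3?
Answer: 18515/4 ≈ 4628.8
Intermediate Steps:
x = -18 (x = (0 + 3)*(-1 - 5) = 3*(-6) = -18)
m(J) = (-5 + J)**2
k = 5
O(y, I) = 5/4 (O(y, I) = (1/4)*5 = 5/4)
(O(4, 1)*m(x))*7 = (5*(-5 - 18)**2/4)*7 = ((5/4)*(-23)**2)*7 = ((5/4)*529)*7 = (2645/4)*7 = 18515/4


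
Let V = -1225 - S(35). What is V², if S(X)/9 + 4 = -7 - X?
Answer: 657721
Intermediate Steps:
S(X) = -99 - 9*X (S(X) = -36 + 9*(-7 - X) = -36 + (-63 - 9*X) = -99 - 9*X)
V = -811 (V = -1225 - (-99 - 9*35) = -1225 - (-99 - 315) = -1225 - 1*(-414) = -1225 + 414 = -811)
V² = (-811)² = 657721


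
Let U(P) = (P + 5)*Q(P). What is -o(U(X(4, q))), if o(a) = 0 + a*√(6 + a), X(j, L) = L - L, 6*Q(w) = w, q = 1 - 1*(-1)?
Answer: 0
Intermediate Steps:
q = 2 (q = 1 + 1 = 2)
Q(w) = w/6
X(j, L) = 0
U(P) = P*(5 + P)/6 (U(P) = (P + 5)*(P/6) = (5 + P)*(P/6) = P*(5 + P)/6)
o(a) = a*√(6 + a)
-o(U(X(4, q))) = -(⅙)*0*(5 + 0)*√(6 + (⅙)*0*(5 + 0)) = -(⅙)*0*5*√(6 + (⅙)*0*5) = -0*√(6 + 0) = -0*√6 = -1*0 = 0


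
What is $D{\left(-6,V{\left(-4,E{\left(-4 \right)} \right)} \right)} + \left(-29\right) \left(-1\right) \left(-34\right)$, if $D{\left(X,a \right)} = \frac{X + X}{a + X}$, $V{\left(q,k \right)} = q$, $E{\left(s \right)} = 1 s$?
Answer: $- \frac{4924}{5} \approx -984.8$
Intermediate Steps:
$E{\left(s \right)} = s$
$D{\left(X,a \right)} = \frac{2 X}{X + a}$
$D{\left(-6,V{\left(-4,E{\left(-4 \right)} \right)} \right)} + \left(-29\right) \left(-1\right) \left(-34\right) = 2 \left(-6\right) \frac{1}{-6 - 4} + \left(-29\right) \left(-1\right) \left(-34\right) = 2 \left(-6\right) \frac{1}{-10} + 29 \left(-34\right) = 2 \left(-6\right) \left(- \frac{1}{10}\right) - 986 = \frac{6}{5} - 986 = - \frac{4924}{5}$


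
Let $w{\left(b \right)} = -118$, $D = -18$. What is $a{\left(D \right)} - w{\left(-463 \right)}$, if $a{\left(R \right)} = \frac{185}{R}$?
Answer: $\frac{1939}{18} \approx 107.72$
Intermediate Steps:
$a{\left(D \right)} - w{\left(-463 \right)} = \frac{185}{-18} - -118 = 185 \left(- \frac{1}{18}\right) + 118 = - \frac{185}{18} + 118 = \frac{1939}{18}$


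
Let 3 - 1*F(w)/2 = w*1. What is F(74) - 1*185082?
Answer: -185224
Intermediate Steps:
F(w) = 6 - 2*w
F(74) - 1*185082 = (6 - 2*74) - 1*185082 = (6 - 148) - 185082 = -142 - 185082 = -185224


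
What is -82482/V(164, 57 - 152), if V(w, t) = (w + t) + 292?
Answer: -82482/361 ≈ -228.48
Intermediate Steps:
V(w, t) = 292 + t + w (V(w, t) = (t + w) + 292 = 292 + t + w)
-82482/V(164, 57 - 152) = -82482/(292 + (57 - 152) + 164) = -82482/(292 - 95 + 164) = -82482/361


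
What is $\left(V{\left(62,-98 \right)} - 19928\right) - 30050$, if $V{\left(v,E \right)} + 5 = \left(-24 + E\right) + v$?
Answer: $-50043$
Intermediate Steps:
$V{\left(v,E \right)} = -29 + E + v$ ($V{\left(v,E \right)} = -5 + \left(\left(-24 + E\right) + v\right) = -5 + \left(-24 + E + v\right) = -29 + E + v$)
$\left(V{\left(62,-98 \right)} - 19928\right) - 30050 = \left(\left(-29 - 98 + 62\right) - 19928\right) - 30050 = \left(-65 - 19928\right) - 30050 = -19993 - 30050 = -50043$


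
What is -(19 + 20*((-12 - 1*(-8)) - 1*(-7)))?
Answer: -79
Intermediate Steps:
-(19 + 20*((-12 - 1*(-8)) - 1*(-7))) = -(19 + 20*((-12 + 8) + 7)) = -(19 + 20*(-4 + 7)) = -(19 + 20*3) = -(19 + 60) = -1*79 = -79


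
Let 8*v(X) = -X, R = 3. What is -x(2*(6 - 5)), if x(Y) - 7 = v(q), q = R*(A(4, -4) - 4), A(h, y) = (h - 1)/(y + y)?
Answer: -553/64 ≈ -8.6406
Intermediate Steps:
A(h, y) = (-1 + h)/(2*y) (A(h, y) = (-1 + h)/((2*y)) = (-1 + h)*(1/(2*y)) = (-1 + h)/(2*y))
q = -105/8 (q = 3*((½)*(-1 + 4)/(-4) - 4) = 3*((½)*(-¼)*3 - 4) = 3*(-3/8 - 4) = 3*(-35/8) = -105/8 ≈ -13.125)
v(X) = -X/8 (v(X) = (-X)/8 = -X/8)
x(Y) = 553/64 (x(Y) = 7 - ⅛*(-105/8) = 7 + 105/64 = 553/64)
-x(2*(6 - 5)) = -1*553/64 = -553/64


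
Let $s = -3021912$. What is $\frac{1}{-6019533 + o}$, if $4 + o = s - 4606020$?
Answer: $- \frac{1}{13647469} \approx -7.3274 \cdot 10^{-8}$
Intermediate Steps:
$o = -7627936$ ($o = -4 - 7627932 = -7627936$)
$\frac{1}{-6019533 + o} = \frac{1}{-6019533 - 7627936} = \frac{1}{-13647469} = - \frac{1}{13647469}$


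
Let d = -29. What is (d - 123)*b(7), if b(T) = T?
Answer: -1064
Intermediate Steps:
(d - 123)*b(7) = (-29 - 123)*7 = -152*7 = -1064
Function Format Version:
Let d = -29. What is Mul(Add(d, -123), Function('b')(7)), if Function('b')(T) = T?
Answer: -1064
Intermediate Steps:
Mul(Add(d, -123), Function('b')(7)) = Mul(Add(-29, -123), 7) = Mul(-152, 7) = -1064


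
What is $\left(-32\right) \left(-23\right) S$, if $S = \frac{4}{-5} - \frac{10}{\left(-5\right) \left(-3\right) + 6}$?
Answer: $- \frac{98624}{105} \approx -939.28$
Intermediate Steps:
$S = - \frac{134}{105}$ ($S = 4 \left(- \frac{1}{5}\right) - \frac{10}{15 + 6} = - \frac{4}{5} - \frac{10}{21} = - \frac{134}{105} \approx -1.2762$)
$\left(-32\right) \left(-23\right) S = \left(-32\right) \left(-23\right) \left(- \frac{134}{105}\right) = 736 \left(- \frac{134}{105}\right) = - \frac{98624}{105}$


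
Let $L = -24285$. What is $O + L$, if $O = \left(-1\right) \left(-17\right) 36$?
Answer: $-23673$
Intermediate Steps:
$O = 612$ ($O = 17 \cdot 36 = 612$)
$O + L = 612 - 24285 = -23673$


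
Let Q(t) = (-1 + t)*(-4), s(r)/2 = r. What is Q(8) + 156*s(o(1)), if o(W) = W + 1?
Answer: 596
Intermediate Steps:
o(W) = 1 + W
s(r) = 2*r
Q(t) = 4 - 4*t
Q(8) + 156*s(o(1)) = (4 - 4*8) + 156*(2*(1 + 1)) = (4 - 32) + 156*(2*2) = -28 + 156*4 = -28 + 624 = 596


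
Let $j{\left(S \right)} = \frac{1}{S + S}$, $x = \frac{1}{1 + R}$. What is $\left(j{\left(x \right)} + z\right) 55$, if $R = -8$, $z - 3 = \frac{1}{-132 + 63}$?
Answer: $- \frac{3905}{138} \approx -28.297$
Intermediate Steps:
$z = \frac{206}{69}$ ($z = 3 + \frac{1}{-132 + 63} = 3 + \frac{1}{-69} = 3 - \frac{1}{69} = \frac{206}{69} \approx 2.9855$)
$x = - \frac{1}{7}$ ($x = \frac{1}{1 - 8} = \frac{1}{-7} = - \frac{1}{7} \approx -0.14286$)
$j{\left(S \right)} = \frac{1}{2 S}$
$\left(j{\left(x \right)} + z\right) 55 = \left(\frac{1}{2 \left(- \frac{1}{7}\right)} + \frac{206}{69}\right) 55 = \left(\frac{1}{2} \left(-7\right) + \frac{206}{69}\right) 55 = \left(- \frac{7}{2} + \frac{206}{69}\right) 55 = \left(- \frac{71}{138}\right) 55 = - \frac{3905}{138}$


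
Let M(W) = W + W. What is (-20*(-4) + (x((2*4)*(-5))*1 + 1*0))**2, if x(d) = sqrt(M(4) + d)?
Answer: 6368 + 640*I*sqrt(2) ≈ 6368.0 + 905.1*I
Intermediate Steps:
M(W) = 2*W
x(d) = sqrt(8 + d) (x(d) = sqrt(2*4 + d) = sqrt(8 + d))
(-20*(-4) + (x((2*4)*(-5))*1 + 1*0))**2 = (-20*(-4) + (sqrt(8 + (2*4)*(-5))*1 + 1*0))**2 = (80 + (sqrt(8 + 8*(-5))*1 + 0))**2 = (80 + (sqrt(8 - 40)*1 + 0))**2 = (80 + (sqrt(-32)*1 + 0))**2 = (80 + ((4*I*sqrt(2))*1 + 0))**2 = (80 + (4*I*sqrt(2) + 0))**2 = (80 + 4*I*sqrt(2))**2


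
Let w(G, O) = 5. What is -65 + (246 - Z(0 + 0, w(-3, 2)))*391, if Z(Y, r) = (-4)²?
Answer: 89865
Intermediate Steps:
Z(Y, r) = 16
-65 + (246 - Z(0 + 0, w(-3, 2)))*391 = -65 + (246 - 1*16)*391 = -65 + (246 - 16)*391 = -65 + 230*391 = -65 + 89930 = 89865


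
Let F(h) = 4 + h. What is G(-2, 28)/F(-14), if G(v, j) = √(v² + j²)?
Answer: -√197/5 ≈ -2.8071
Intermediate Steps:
G(v, j) = √(j² + v²)
G(-2, 28)/F(-14) = √(28² + (-2)²)/(4 - 14) = √(784 + 4)/(-10) = √788*(-⅒) = (2*√197)*(-⅒) = -√197/5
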